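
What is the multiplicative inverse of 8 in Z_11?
Since 11 is prime, by Fermat 8^(-1) ≡ 8^{9} ≡ 7 (mod 11). Verify: 8 × 7 = 56 ≡ 1 (mod 11)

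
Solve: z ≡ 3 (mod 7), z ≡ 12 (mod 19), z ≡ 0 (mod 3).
M = 7 × 19 × 3 = 399. M₁ = 57, y₁ ≡ 1 (mod 7). M₂ = 21, y₂ ≡ 10 (mod 19). M₃ = 133, y₃ ≡ 1 (mod 3). z = 3×57×1 + 12×21×10 + 0×133×1 ≡ 297 (mod 399)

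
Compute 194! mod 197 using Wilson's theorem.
(196)! = (194)! × (195) × (196) ≡ -1 mod 197. So (194)! ≡ -1 × [(196)(195)]^(-1) ≡ 98 mod 197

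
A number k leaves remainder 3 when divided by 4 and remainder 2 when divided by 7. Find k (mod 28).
M = 4 × 7 = 28. M₁ = 7, y₁ ≡ 3 (mod 4). M₂ = 4, y₂ ≡ 2 (mod 7). k = 3×7×3 + 2×4×2 ≡ 23 (mod 28)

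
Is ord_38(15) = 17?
Powers of 15 mod 38: 15^1≡15, 15^2≡35, 15^3≡31, 15^4≡9, 15^5≡21, 15^6≡11, 15^7≡13, 15^8≡5, 15^9≡37, 15^10≡23, 15^11≡3, 15^12≡7, 15^13≡29, 15^14≡17, 15^15≡27, 15^16≡25, 15^17≡33, 15^18≡1. 15^17≡33≢1, so ord ≠ 17. No, the actual order is 18.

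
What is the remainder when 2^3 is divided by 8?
2^{3} = 8 ≡ 0 mod 8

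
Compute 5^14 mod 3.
Using Fermat: 5^{2} ≡ 1 (mod 3). 14 ≡ 0 (mod 2). So 5^{14} ≡ 5^{0} ≡ 1 (mod 3)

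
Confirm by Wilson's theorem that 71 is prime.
(70)! mod 71 = 70. Since this equals -1 (mod 71), Wilson confirms 71 is prime.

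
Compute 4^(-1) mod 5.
Since 5 is prime, by Fermat 4^(-1) ≡ 4^{3} ≡ 4 mod 5. Verify: 4 × 4 = 16 ≡ 1 mod 5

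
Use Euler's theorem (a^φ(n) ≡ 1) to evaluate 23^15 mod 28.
By Euler: 23^{12} ≡ 1 (mod 28) since gcd(23, 28) = 1. 15 = 1×12 + 3. So 23^{15} ≡ 23^{3} ≡ 15 (mod 28)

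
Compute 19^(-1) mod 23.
Since 23 is prime, by Fermat 19^(-1) ≡ 19^{21} ≡ 17 mod 23. Verify: 19 × 17 = 323 ≡ 1 mod 23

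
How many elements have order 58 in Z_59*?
Number of primitive roots mod 59 = φ(p-1) = φ(58) = 28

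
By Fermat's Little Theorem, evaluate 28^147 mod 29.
By Fermat: 28^{28} ≡ 1 (mod 29). 147 = 5×28 + 7. So 28^{147} ≡ 28^{7} ≡ 28 (mod 29)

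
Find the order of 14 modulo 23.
Powers of 14 mod 23: 14^1≡14, 14^2≡12, 14^3≡7, 14^4≡6, 14^5≡15, 14^6≡3, 14^7≡19, 14^8≡13, 14^9≡21, 14^10≡18, 14^11≡22, 14^12≡9, 14^13≡11, 14^14≡16, 14^15≡17, 14^16≡8, 14^17≡20, 14^18≡4, 14^19≡10, 14^20≡2, 14^21≡5, 14^22≡1. So the order of 14 is 22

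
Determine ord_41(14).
Powers of 14 mod 41: 14^1≡14, 14^2≡32, 14^3≡38, 14^4≡40, 14^5≡27, 14^6≡9, 14^7≡3, 14^8≡1. So the order of 14 is 8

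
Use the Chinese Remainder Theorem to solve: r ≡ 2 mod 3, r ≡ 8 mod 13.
M = 3 × 13 = 39. M₁ = 13, y₁ ≡ 1 mod 3. M₂ = 3, y₂ ≡ 9 mod 13. r = 2×13×1 + 8×3×9 ≡ 8 mod 39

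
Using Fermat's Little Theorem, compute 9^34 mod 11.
By Fermat: 9^{10} ≡ 1 mod 11. 34 = 3×10 + 4. So 9^{34} ≡ 9^{4} ≡ 5 mod 11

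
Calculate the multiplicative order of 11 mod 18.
Powers of 11 mod 18: 11^1≡11, 11^2≡13, 11^3≡17, 11^4≡7, 11^5≡5, 11^6≡1. So the order of 11 is 6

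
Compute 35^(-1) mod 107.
Since 107 is prime, by Fermat 35^(-1) ≡ 35^{105} ≡ 52 mod 107. Verify: 35 × 52 = 1820 ≡ 1 mod 107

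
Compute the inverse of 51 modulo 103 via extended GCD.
Extended GCD: 51(-2) + 103(1) = 1. So 51^(-1) ≡ -2 ≡ 101 mod 103. Verify: 51 × 101 = 5151 ≡ 1 mod 103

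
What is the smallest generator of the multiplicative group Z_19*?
g = 2. For each prime q|18: 2^{9}≡18, 2^{6}≡7, none ≡ 1, so ord_19(2) = 18 and 2 is a primitive root.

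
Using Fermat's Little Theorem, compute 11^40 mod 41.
By Fermat's Little Theorem, 11^{40} ≡ 1 (mod 41) since 41 is prime and gcd(11, 41) = 1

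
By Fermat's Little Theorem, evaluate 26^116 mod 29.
By Fermat: 26^{28} ≡ 1 (mod 29). 116 = 4×28 + 4. So 26^{116} ≡ 26^{4} ≡ 23 (mod 29)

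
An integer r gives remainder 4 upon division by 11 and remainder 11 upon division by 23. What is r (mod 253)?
M = 11 × 23 = 253. M₁ = 23, y₁ ≡ 1 (mod 11). M₂ = 11, y₂ ≡ 21 (mod 23). r = 4×23×1 + 11×11×21 ≡ 103 (mod 253)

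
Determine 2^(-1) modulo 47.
Since 47 is prime, by Fermat 2^(-1) ≡ 2^{45} ≡ 24 (mod 47). Verify: 2 × 24 = 48 ≡ 1 (mod 47)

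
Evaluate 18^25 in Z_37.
By repeated squaring mod 37: 18^{1}≡18, 18^{2}≡28, 18^{4}≡7, 18^{8}≡12, 18^{16}≡33. Then 18^{25} = 18^{16+8+1} ≡ 33 × 12 × 18 ≡ 24 mod 37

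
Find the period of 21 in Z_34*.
Powers of 21 mod 34: 21^1≡21, 21^2≡33, 21^3≡13, 21^4≡1. Order = 4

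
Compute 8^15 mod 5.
Using Fermat: 8^{4} ≡ 1 (mod 5). 15 ≡ 3 (mod 4). So 8^{15} ≡ 8^{3} ≡ 2 (mod 5)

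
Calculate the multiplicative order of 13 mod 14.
Powers of 13 mod 14: 13^1≡13, 13^2≡1. ord_14(13) = 2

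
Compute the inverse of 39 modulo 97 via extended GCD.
Extended GCD: 39(5) + 97(-2) = 1. So 39^(-1) ≡ 5 (mod 97). Verify: 39 × 5 = 195 ≡ 1 (mod 97)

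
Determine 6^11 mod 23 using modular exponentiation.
By repeated squaring mod 23: 6^{1}≡6, 6^{2}≡13, 6^{4}≡8, 6^{8}≡18. Then 6^{11} = 6^{8+2+1} ≡ 18 × 13 × 6 ≡ 1 mod 23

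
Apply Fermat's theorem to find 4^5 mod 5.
By Fermat: 4^{4} ≡ 1 mod 5. So 4^{5} = 4^{4} · 4^{1} ≡ 4^{1} ≡ 4 mod 5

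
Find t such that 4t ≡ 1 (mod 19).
Since 19 is prime, by Fermat 4^(-1) ≡ 4^{17} ≡ 5 (mod 19). Verify: 4 × 5 = 20 ≡ 1 (mod 19)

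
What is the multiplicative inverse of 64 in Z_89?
Since 89 is prime, by Fermat 64^(-1) ≡ 64^{87} ≡ 32 (mod 89). Verify: 64 × 32 = 2048 ≡ 1 (mod 89)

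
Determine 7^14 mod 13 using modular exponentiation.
Using Fermat: 7^{12} ≡ 1 (mod 13). 14 ≡ 2 (mod 12). So 7^{14} ≡ 7^{2} ≡ 10 (mod 13)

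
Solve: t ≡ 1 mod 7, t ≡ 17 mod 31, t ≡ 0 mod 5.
M = 7 × 31 × 5 = 1085. M₁ = 155, y₁ ≡ 1 mod 7. M₂ = 35, y₂ ≡ 8 mod 31. M₃ = 217, y₃ ≡ 3 mod 5. t = 1×155×1 + 17×35×8 + 0×217×3 ≡ 575 mod 1085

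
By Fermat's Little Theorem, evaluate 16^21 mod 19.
By Fermat: 16^{18} ≡ 1 (mod 19). So 16^{21} = 16^{18} · 16^{3} ≡ 16^{3} ≡ 11 (mod 19)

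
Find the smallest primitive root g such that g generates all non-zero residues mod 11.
g = 2. Powers: [2, 4, 8, 5, 10, 9, 7, 3, 6, ...] generates all 10 non-zero residues.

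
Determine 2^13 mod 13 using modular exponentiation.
Using Fermat: 2^{12} ≡ 1 mod 13. 13 ≡ 1 mod 12. So 2^{13} ≡ 2^{1} ≡ 2 mod 13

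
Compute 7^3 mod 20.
7^{3} = 343 ≡ 3 mod 20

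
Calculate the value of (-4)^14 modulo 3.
Using Fermat: (-4)^{2} ≡ 1 mod 3. 14 ≡ 0 mod 2. So (-4)^{14} ≡ (-4)^{0} ≡ 1 mod 3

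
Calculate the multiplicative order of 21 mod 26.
Powers of 21 mod 26: 21^1≡21, 21^2≡25, 21^3≡5, 21^4≡1. Order = 4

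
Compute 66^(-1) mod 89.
Since 89 is prime, by Fermat 66^(-1) ≡ 66^{87} ≡ 58 mod 89. Verify: 66 × 58 = 3828 ≡ 1 mod 89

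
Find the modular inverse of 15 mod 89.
Since 89 is prime, by Fermat 15^(-1) ≡ 15^{87} ≡ 6 (mod 89). Verify: 15 × 6 = 90 ≡ 1 (mod 89)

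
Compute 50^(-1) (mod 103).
Since 103 is prime, by Fermat 50^(-1) ≡ 50^{101} ≡ 68 (mod 103). Verify: 50 × 68 = 3400 ≡ 1 (mod 103)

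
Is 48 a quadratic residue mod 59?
By Euler's criterion: 48^{29} ≡ 1 mod 59. Since this equals 1, 48 is a QR.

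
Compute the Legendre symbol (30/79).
(30/79) = 30^{39} mod 79 = -1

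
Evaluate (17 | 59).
(17/59) = 17^{29} mod 59 = 1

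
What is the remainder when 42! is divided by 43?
By Wilson's theorem, (42)! ≡ -1 ≡ 42 (mod 43)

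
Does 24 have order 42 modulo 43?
24^{21} ≡ 1 (mod 43) and 21 < 42, so ord_43(24) = 21 ≠ 42 and 24 is not a primitive root.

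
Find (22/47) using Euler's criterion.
(22/47) = 22^{23} mod 47 = -1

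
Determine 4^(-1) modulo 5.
Since 5 is prime, by Fermat 4^(-1) ≡ 4^{3} ≡ 4 mod 5. Verify: 4 × 4 = 16 ≡ 1 mod 5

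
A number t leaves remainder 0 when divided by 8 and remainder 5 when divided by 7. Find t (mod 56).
M = 8 × 7 = 56. M₁ = 7, y₁ ≡ 7 (mod 8). M₂ = 8, y₂ ≡ 1 (mod 7). t = 0×7×7 + 5×8×1 ≡ 40 (mod 56)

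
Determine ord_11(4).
Powers of 4 mod 11: 4^1≡4, 4^2≡5, 4^3≡9, 4^4≡3, 4^5≡1. ord_11(4) = 5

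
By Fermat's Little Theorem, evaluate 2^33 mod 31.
By Fermat: 2^{30} ≡ 1 mod 31. So 2^{33} = 2^{30} · 2^{3} ≡ 2^{3} ≡ 8 mod 31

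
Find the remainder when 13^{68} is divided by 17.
By Fermat: 13^{16} ≡ 1 (mod 17). 68 = 4×16 + 4. So 13^{68} ≡ 13^{4} ≡ 1 (mod 17)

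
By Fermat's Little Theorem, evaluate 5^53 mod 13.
By Fermat: 5^{12} ≡ 1 (mod 13). 53 = 4×12 + 5. So 5^{53} ≡ 5^{5} ≡ 5 (mod 13)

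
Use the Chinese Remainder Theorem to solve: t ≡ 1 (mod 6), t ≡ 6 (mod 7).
M = 6 × 7 = 42. M₁ = 7, y₁ ≡ 1 (mod 6). M₂ = 6, y₂ ≡ 6 (mod 7). t = 1×7×1 + 6×6×6 ≡ 13 (mod 42)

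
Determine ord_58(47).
Powers of 47 mod 58: 47^1≡47, 47^2≡5, 47^3≡3, 47^4≡25, 47^5≡15, 47^6≡9, 47^7≡17, 47^8≡45, 47^9≡27, 47^10≡51, 47^11≡19, 47^12≡23, 47^13≡37, 47^14≡57, 47^15≡11, 47^16≡53, 47^17≡55, 47^18≡33, 47^19≡43, 47^20≡49, 47^21≡41, 47^22≡13, 47^23≡31, 47^24≡7, 47^25≡39, 47^26≡35, 47^27≡21, 47^28≡1. So the order of 47 is 28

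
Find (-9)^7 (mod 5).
Using Fermat: (-9)^{4} ≡ 1 (mod 5). 7 ≡ 3 (mod 4). So (-9)^{7} ≡ (-9)^{3} ≡ 1 (mod 5)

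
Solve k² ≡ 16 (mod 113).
The square roots of 16 mod 113 are 109 and 4. Verify: 109² = 11881 ≡ 16 (mod 113)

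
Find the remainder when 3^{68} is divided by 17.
By Fermat: 3^{16} ≡ 1 (mod 17). 68 = 4×16 + 4. So 3^{68} ≡ 3^{4} ≡ 13 (mod 17)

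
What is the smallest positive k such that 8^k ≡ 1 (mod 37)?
Powers of 8 mod 37: 8^1≡8, 8^2≡27, 8^3≡31, 8^4≡26, 8^5≡23, 8^6≡36, 8^7≡29, 8^8≡10, 8^9≡6, 8^10≡11, 8^11≡14, 8^12≡1. Order = 12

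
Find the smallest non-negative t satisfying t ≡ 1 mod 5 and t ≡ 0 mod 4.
M = 5 × 4 = 20. M₁ = 4, y₁ ≡ 4 mod 5. M₂ = 5, y₂ ≡ 1 mod 4. t = 1×4×4 + 0×5×1 ≡ 16 mod 20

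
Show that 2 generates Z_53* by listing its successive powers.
2^1, 2^2, ..., 2^{52} mod 53: [2, 4, 8, 16, 32, 11, 22, 44, 35, 17, 34, 15, 30, 7, 14, 28, 3, 6, 12, 24, 48, 43, 33, 13, 26, 52, 51, 49, 45, 37, 21, 42, 31, 9, 18, 36, 19, 38, 23, 46, 39, 25, 50, 47, 41, 29, 5, 10, 20, 40, 27, 1]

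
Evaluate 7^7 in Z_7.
By repeated squaring mod 7: 7^{1}≡0, 7^{2}≡0, 7^{4}≡0. Then 7^{7} = 7^{4+2+1} ≡ 0 × 0 × 0 ≡ 0 mod 7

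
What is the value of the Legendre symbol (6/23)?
(6/23) = 6^{11} mod 23 = 1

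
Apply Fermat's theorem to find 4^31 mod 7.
By Fermat: 4^{6} ≡ 1 mod 7. 31 = 5×6 + 1. So 4^{31} ≡ 4^{1} ≡ 4 mod 7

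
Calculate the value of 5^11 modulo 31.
By repeated squaring mod 31: 5^{1}≡5, 5^{2}≡25, 5^{4}≡5, 5^{8}≡25. Then 5^{11} = 5^{8+2+1} ≡ 25 × 25 × 5 ≡ 25 mod 31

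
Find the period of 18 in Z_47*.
Powers of 18 mod 47: 18^1≡18, 18^2≡42, 18^3≡4, 18^4≡25, 18^5≡27, 18^6≡16, 18^7≡6, 18^8≡14, 18^9≡17, 18^10≡24, 18^11≡9, 18^12≡21, 18^13≡2, 18^14≡36, 18^15≡37, 18^16≡8, 18^17≡3, 18^18≡7, 18^19≡32, 18^20≡12, 18^21≡28, 18^22≡34, 18^23≡1. Order = 23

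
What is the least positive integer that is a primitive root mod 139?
g = 2. Powers: [2, 4, 8, 16, 32, 64, 128, ...] generates all 138 non-zero residues.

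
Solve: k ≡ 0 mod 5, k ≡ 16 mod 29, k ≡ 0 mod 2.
M = 5 × 29 × 2 = 290. M₁ = 58, y₁ ≡ 2 mod 5. M₂ = 10, y₂ ≡ 3 mod 29. M₃ = 145, y₃ ≡ 1 mod 2. k = 0×58×2 + 16×10×3 + 0×145×1 ≡ 190 mod 290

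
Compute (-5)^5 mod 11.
By repeated squaring mod 11: (-5)^{1}≡6, (-5)^{2}≡3, (-5)^{4}≡9. Then (-5)^{5} = (-5)^{4+1} ≡ 9 × 6 ≡ 10 mod 11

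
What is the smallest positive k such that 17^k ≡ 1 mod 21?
Powers of 17 mod 21: 17^1≡17, 17^2≡16, 17^3≡20, 17^4≡4, 17^5≡5, 17^6≡1. Order = 6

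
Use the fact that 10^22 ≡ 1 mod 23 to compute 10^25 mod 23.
By Fermat: 10^{22} ≡ 1 mod 23. So 10^{25} = 10^{22} · 10^{3} ≡ 10^{3} ≡ 11 mod 23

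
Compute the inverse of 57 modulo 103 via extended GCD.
Extended GCD: 57(47) + 103(-26) = 1. So 57^(-1) ≡ 47 (mod 103). Verify: 57 × 47 = 2679 ≡ 1 (mod 103)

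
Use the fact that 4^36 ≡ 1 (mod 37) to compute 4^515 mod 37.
By Fermat: 4^{36} ≡ 1 (mod 37). 515 ≡ 11 (mod 36). So 4^{515} ≡ 4^{11} ≡ 21 (mod 37)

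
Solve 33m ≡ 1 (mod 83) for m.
Since 83 is prime, by Fermat 33^(-1) ≡ 33^{81} ≡ 78 (mod 83). Verify: 33 × 78 = 2574 ≡ 1 (mod 83)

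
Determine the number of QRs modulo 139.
The squaring map on Z_139* is 2-to-1, so there are (138)/2 = 69 QRs.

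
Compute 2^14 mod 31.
By repeated squaring (mod 31): 2^{1}≡2, 2^{2}≡4, 2^{4}≡16, 2^{8}≡8. Then 2^{14} = 2^{8+4+2} ≡ 8 × 16 × 4 ≡ 16 (mod 31)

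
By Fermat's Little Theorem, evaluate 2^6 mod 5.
By Fermat: 2^{4} ≡ 1 (mod 5). So 2^{6} = 2^{4} · 2^{2} ≡ 2^{2} ≡ 4 (mod 5)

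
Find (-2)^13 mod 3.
Using Fermat: (-2)^{2} ≡ 1 mod 3. 13 ≡ 1 mod 2. So (-2)^{13} ≡ (-2)^{1} ≡ 1 mod 3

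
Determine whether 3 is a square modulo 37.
By Euler's criterion: 3^{18} ≡ 1 mod 37. Since this equals 1, 3 is a QR.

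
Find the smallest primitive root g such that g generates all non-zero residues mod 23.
g = 5. For each prime q|22: 5^{11}≡22, 5^{2}≡2, none ≡ 1, so ord_23(5) = 22 and 5 is a primitive root.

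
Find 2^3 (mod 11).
2^{3} = 8 ≡ 8 (mod 11)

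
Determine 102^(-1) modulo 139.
Since 139 is prime, by Fermat 102^(-1) ≡ 102^{137} ≡ 15 mod 139. Verify: 102 × 15 = 1530 ≡ 1 mod 139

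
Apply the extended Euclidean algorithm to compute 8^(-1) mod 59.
Extended GCD: 8(-22) + 59(3) = 1. So 8^(-1) ≡ -22 ≡ 37 (mod 59). Verify: 8 × 37 = 296 ≡ 1 (mod 59)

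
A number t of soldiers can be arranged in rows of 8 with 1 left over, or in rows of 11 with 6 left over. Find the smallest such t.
M = 8 × 11 = 88. M₁ = 11, y₁ ≡ 3 mod 8. M₂ = 8, y₂ ≡ 7 mod 11. t = 1×11×3 + 6×8×7 ≡ 17 mod 88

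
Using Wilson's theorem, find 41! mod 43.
(42)! = (41)! × (42) ≡ -1 (mod 43). So (41)! ≡ -1 × (42)^(-1) ≡ (-1)×(-1) = 1 (mod 43)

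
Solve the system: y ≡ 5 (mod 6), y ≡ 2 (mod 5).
M = 6 × 5 = 30. M₁ = 5, y₁ ≡ 5 (mod 6). M₂ = 6, y₂ ≡ 1 (mod 5). y = 5×5×5 + 2×6×1 ≡ 17 (mod 30)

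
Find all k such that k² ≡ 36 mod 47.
The square roots of 36 mod 47 are 6 and 41. Verify: 6² = 36 ≡ 36 mod 47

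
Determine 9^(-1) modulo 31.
Since 31 is prime, by Fermat 9^(-1) ≡ 9^{29} ≡ 7 (mod 31). Verify: 9 × 7 = 63 ≡ 1 (mod 31)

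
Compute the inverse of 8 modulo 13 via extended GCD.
Extended GCD: 8(5) + 13(-3) = 1. So 8^(-1) ≡ 5 mod 13. Verify: 8 × 5 = 40 ≡ 1 mod 13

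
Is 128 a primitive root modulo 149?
ord_149(128) divides 148. For each prime q|148: 128^{74}≡148, 128^{4}≡36, none ≡ 1. So 128 has order 148 and is a primitive root mod 149.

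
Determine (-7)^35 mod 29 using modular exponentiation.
Using Fermat: (-7)^{28} ≡ 1 mod 29. 35 ≡ 7 mod 28. So (-7)^{35} ≡ (-7)^{7} ≡ 28 mod 29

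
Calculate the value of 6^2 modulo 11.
6^{2} = 36 ≡ 3 (mod 11)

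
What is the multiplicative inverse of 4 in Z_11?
Since 11 is prime, by Fermat 4^(-1) ≡ 4^{9} ≡ 3 (mod 11). Verify: 4 × 3 = 12 ≡ 1 (mod 11)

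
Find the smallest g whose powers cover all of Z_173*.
g = 2. Powers: [2, 4, 8, 16, 32, 64, 128, 83, 166, 159, ...] generates all 172 non-zero residues.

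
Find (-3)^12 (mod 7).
Using Fermat: (-3)^{6} ≡ 1 (mod 7). 12 ≡ 0 (mod 6). So (-3)^{12} ≡ (-3)^{0} ≡ 1 (mod 7)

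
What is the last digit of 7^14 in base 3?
Using Fermat: 7^{2} ≡ 1 mod 3. 14 ≡ 0 mod 2. So 7^{14} ≡ 7^{0} ≡ 1 mod 3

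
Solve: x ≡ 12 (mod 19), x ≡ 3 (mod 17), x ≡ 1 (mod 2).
M = 19 × 17 × 2 = 646. M₁ = 34, y₁ ≡ 14 (mod 19). M₂ = 38, y₂ ≡ 13 (mod 17). M₃ = 323, y₃ ≡ 1 (mod 2). x = 12×34×14 + 3×38×13 + 1×323×1 ≡ 411 (mod 646)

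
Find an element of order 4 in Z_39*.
5 has order 4 mod 39 since 5^{4} ≡ 1 mod 39 and no smaller power works.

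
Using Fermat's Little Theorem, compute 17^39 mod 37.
By Fermat: 17^{36} ≡ 1 mod 37. So 17^{39} = 17^{36} · 17^{3} ≡ 17^{3} ≡ 29 mod 37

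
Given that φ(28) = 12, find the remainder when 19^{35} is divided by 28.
By Euler: 19^{12} ≡ 1 (mod 28) since gcd(19, 28) = 1. 35 = 2×12 + 11. So 19^{35} ≡ 19^{11} ≡ 3 (mod 28)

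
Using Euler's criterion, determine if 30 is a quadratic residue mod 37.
By Euler's criterion: 30^{18} ≡ 1 (mod 37). Since this equals 1, 30 is a QR.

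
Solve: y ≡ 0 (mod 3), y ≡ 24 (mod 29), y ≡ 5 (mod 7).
M = 3 × 29 × 7 = 609. M₁ = 203, y₁ ≡ 2 (mod 3). M₂ = 21, y₂ ≡ 18 (mod 29). M₃ = 87, y₃ ≡ 5 (mod 7). y = 0×203×2 + 24×21×18 + 5×87×5 ≡ 285 (mod 609)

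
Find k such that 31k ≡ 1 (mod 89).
Since 89 is prime, by Fermat 31^(-1) ≡ 31^{87} ≡ 23 (mod 89). Verify: 31 × 23 = 713 ≡ 1 (mod 89)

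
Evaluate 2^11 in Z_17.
By repeated squaring (mod 17): 2^{1}≡2, 2^{2}≡4, 2^{4}≡16, 2^{8}≡1. Then 2^{11} = 2^{8+2+1} ≡ 1 × 4 × 2 ≡ 8 (mod 17)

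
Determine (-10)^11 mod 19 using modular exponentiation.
By repeated squaring (mod 19): (-10)^{1}≡9, (-10)^{2}≡5, (-10)^{4}≡6, (-10)^{8}≡17. Then (-10)^{11} = (-10)^{8+2+1} ≡ 17 × 5 × 9 ≡ 5 (mod 19)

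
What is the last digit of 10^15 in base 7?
Using Fermat: 10^{6} ≡ 1 (mod 7). 15 ≡ 3 (mod 6). So 10^{15} ≡ 10^{3} ≡ 6 (mod 7)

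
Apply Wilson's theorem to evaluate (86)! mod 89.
(88)! = (86)! × (87) × (88) ≡ -1 mod 89. So (86)! ≡ -1 × [(88)(87)]^(-1) ≡ 44 mod 89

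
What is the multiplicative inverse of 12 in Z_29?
Since 29 is prime, by Fermat 12^(-1) ≡ 12^{27} ≡ 17 (mod 29). Verify: 12 × 17 = 204 ≡ 1 (mod 29)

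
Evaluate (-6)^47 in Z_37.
Using Fermat: (-6)^{36} ≡ 1 (mod 37). 47 ≡ 11 (mod 36). So (-6)^{47} ≡ (-6)^{11} ≡ 6 (mod 37)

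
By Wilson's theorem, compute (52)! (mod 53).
By Wilson's theorem, (52)! ≡ -1 ≡ 52 (mod 53)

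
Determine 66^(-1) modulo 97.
Since 97 is prime, by Fermat 66^(-1) ≡ 66^{95} ≡ 25 (mod 97). Verify: 66 × 25 = 1650 ≡ 1 (mod 97)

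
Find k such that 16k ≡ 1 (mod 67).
Since 67 is prime, by Fermat 16^(-1) ≡ 16^{65} ≡ 21 (mod 67). Verify: 16 × 21 = 336 ≡ 1 (mod 67)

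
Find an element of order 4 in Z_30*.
23 has order 4 mod 30 since 23^{4} ≡ 1 mod 30 and no smaller power works.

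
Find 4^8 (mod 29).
By repeated squaring (mod 29): 4^{1}≡4, 4^{2}≡16, 4^{4}≡24, 4^{8}≡25. So 4^{8} ≡ 25 (mod 29)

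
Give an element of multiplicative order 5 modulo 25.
6 has order 5 mod 25 since 6^{5} ≡ 1 (mod 25) and no smaller power works.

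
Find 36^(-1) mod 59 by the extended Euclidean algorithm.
Extended GCD: 36(-18) + 59(11) = 1. So 36^(-1) ≡ -18 ≡ 41 mod 59. Verify: 36 × 41 = 1476 ≡ 1 mod 59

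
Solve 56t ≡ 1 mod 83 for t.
Since 83 is prime, by Fermat 56^(-1) ≡ 56^{81} ≡ 43 mod 83. Verify: 56 × 43 = 2408 ≡ 1 mod 83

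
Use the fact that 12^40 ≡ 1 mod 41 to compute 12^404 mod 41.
By Fermat: 12^{40} ≡ 1 mod 41. 404 ≡ 4 mod 40. So 12^{404} ≡ 12^{4} ≡ 31 mod 41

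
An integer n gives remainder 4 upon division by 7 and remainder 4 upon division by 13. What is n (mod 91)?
M = 7 × 13 = 91. M₁ = 13, y₁ ≡ 6 (mod 7). M₂ = 7, y₂ ≡ 2 (mod 13). n = 4×13×6 + 4×7×2 ≡ 4 (mod 91)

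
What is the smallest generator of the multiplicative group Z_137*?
g = 3. Powers: [3, 9, 27, 81, 106, 44, 132, 122, 92, ...] generates all 136 non-zero residues.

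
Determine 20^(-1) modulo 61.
Since 61 is prime, by Fermat 20^(-1) ≡ 20^{59} ≡ 58 (mod 61). Verify: 20 × 58 = 1160 ≡ 1 (mod 61)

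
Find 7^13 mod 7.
By repeated squaring mod 7: 7^{1}≡0, 7^{2}≡0, 7^{4}≡0, 7^{8}≡0. Then 7^{13} = 7^{8+4+1} ≡ 0 × 0 × 0 ≡ 0 mod 7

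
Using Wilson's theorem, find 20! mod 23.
(22)! = (20)! × (21) × (22) ≡ -1 (mod 23). So (20)! ≡ -1 × [(22)(21)]^(-1) ≡ 11 (mod 23)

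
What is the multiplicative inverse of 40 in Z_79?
Since 79 is prime, by Fermat 40^(-1) ≡ 40^{77} ≡ 2 (mod 79). Verify: 40 × 2 = 80 ≡ 1 (mod 79)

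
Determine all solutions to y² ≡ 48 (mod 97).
The square roots of 48 mod 97 are 57 and 40. Verify: 57² = 3249 ≡ 48 (mod 97)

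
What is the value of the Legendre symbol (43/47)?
(43/47) = 43^{23} mod 47 = -1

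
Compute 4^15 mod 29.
By repeated squaring mod 29: 4^{1}≡4, 4^{2}≡16, 4^{4}≡24, 4^{8}≡25. Then 4^{15} = 4^{8+4+2+1} ≡ 25 × 24 × 16 × 4 ≡ 4 mod 29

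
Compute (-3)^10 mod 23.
By repeated squaring (mod 23): (-3)^{1}≡20, (-3)^{2}≡9, (-3)^{4}≡12, (-3)^{8}≡6. Then (-3)^{10} = (-3)^{8+2} ≡ 6 × 9 ≡ 8 (mod 23)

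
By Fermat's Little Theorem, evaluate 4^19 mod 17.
By Fermat: 4^{16} ≡ 1 mod 17. So 4^{19} = 4^{16} · 4^{3} ≡ 4^{3} ≡ 13 mod 17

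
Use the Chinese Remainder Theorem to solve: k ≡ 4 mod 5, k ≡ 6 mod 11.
M = 5 × 11 = 55. M₁ = 11, y₁ ≡ 1 mod 5. M₂ = 5, y₂ ≡ 9 mod 11. k = 4×11×1 + 6×5×9 ≡ 39 mod 55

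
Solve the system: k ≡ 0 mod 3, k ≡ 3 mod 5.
M = 3 × 5 = 15. M₁ = 5, y₁ ≡ 2 mod 3. M₂ = 3, y₂ ≡ 2 mod 5. k = 0×5×2 + 3×3×2 ≡ 3 mod 15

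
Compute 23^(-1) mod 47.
Since 47 is prime, by Fermat 23^(-1) ≡ 23^{45} ≡ 45 mod 47. Verify: 23 × 45 = 1035 ≡ 1 mod 47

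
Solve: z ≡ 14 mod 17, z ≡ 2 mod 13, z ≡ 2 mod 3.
M = 17 × 13 × 3 = 663. M₁ = 39, y₁ ≡ 7 mod 17. M₂ = 51, y₂ ≡ 12 mod 13. M₃ = 221, y₃ ≡ 2 mod 3. z = 14×39×7 + 2×51×12 + 2×221×2 ≡ 626 mod 663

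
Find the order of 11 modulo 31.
Powers of 11 mod 31: 11^1≡11, 11^2≡28, 11^3≡29, 11^4≡9, 11^5≡6, 11^6≡4, 11^7≡13, 11^8≡19, 11^9≡23, 11^10≡5, 11^11≡24, 11^12≡16, 11^13≡21, 11^14≡14, 11^15≡30, 11^16≡20, 11^17≡3, 11^18≡2, 11^19≡22, 11^20≡25, 11^21≡27, 11^22≡18, 11^23≡12, 11^24≡8, 11^25≡26, 11^26≡7, 11^27≡15, 11^28≡10, 11^29≡17, 11^30≡1. ord_31(11) = 30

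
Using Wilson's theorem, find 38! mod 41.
(40)! = (38)! × (39) × (40) ≡ -1 (mod 41). So (38)! ≡ -1 × [(40)(39)]^(-1) ≡ 20 (mod 41)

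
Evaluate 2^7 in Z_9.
By repeated squaring (mod 9): 2^{1}≡2, 2^{2}≡4, 2^{4}≡7. Then 2^{7} = 2^{4+2+1} ≡ 7 × 4 × 2 ≡ 2 (mod 9)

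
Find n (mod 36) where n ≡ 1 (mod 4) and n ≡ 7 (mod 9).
M = 4 × 9 = 36. M₁ = 9, y₁ ≡ 1 (mod 4). M₂ = 4, y₂ ≡ 7 (mod 9). n = 1×9×1 + 7×4×7 ≡ 25 (mod 36)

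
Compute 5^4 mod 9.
5^{4} = 625 ≡ 4 (mod 9)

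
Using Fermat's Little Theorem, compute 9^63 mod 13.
By Fermat: 9^{12} ≡ 1 (mod 13). 63 = 5×12 + 3. So 9^{63} ≡ 9^{3} ≡ 1 (mod 13)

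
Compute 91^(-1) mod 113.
Since 113 is prime, by Fermat 91^(-1) ≡ 91^{111} ≡ 77 mod 113. Verify: 91 × 77 = 7007 ≡ 1 mod 113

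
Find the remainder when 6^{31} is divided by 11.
By Fermat: 6^{10} ≡ 1 (mod 11). 31 = 3×10 + 1. So 6^{31} ≡ 6^{1} ≡ 6 (mod 11)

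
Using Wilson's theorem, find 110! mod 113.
(112)! = (110)! × (111) × (112) ≡ -1 mod 113. So (110)! ≡ -1 × [(112)(111)]^(-1) ≡ 56 mod 113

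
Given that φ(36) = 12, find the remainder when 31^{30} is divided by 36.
By Euler: 31^{12} ≡ 1 (mod 36) since gcd(31, 36) = 1. 30 = 2×12 + 6. So 31^{30} ≡ 31^{6} ≡ 1 (mod 36)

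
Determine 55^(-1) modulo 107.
Since 107 is prime, by Fermat 55^(-1) ≡ 55^{105} ≡ 72 mod 107. Verify: 55 × 72 = 3960 ≡ 1 mod 107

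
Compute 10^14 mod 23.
By repeated squaring mod 23: 10^{1}≡10, 10^{2}≡8, 10^{4}≡18, 10^{8}≡2. Then 10^{14} = 10^{8+4+2} ≡ 2 × 18 × 8 ≡ 12 mod 23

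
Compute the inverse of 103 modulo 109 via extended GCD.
Extended GCD: 103(18) + 109(-17) = 1. So 103^(-1) ≡ 18 (mod 109). Verify: 103 × 18 = 1854 ≡ 1 (mod 109)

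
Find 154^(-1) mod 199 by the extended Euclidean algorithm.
Extended GCD: 154(84) + 199(-65) = 1. So 154^(-1) ≡ 84 mod 199. Verify: 154 × 84 = 12936 ≡ 1 mod 199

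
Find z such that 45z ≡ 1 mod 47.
Since 47 is prime, by Fermat 45^(-1) ≡ 45^{45} ≡ 23 mod 47. Verify: 45 × 23 = 1035 ≡ 1 mod 47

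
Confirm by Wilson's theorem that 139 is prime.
(138)! mod 139 = 138. Since this equals -1 mod 139, Wilson confirms 139 is prime.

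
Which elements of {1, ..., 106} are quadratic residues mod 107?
Squares in Z_107*: {1, 3, 4, 9, 10, 11, 12, 13, 14, 16, 19, 23, 25, 27, 29, 30, 33, 34, 35, 36, 37, 39, 40, 41, 42, 44, 47, 48, 49, 52, 53, 56, 57, 61, 62, 64, 69, 75, 76, 79, 81, 83, 85, 86, 87, 89, 90, 92, 99, 100, 101, 102, 105}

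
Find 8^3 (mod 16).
8^{3} = 512 ≡ 0 (mod 16)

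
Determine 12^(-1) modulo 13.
Since 13 is prime, by Fermat 12^(-1) ≡ 12^{11} ≡ 12 mod 13. Verify: 12 × 12 = 144 ≡ 1 mod 13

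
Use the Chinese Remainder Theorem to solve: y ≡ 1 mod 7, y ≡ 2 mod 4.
M = 7 × 4 = 28. M₁ = 4, y₁ ≡ 2 mod 7. M₂ = 7, y₂ ≡ 3 mod 4. y = 1×4×2 + 2×7×3 ≡ 22 mod 28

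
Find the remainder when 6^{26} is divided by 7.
By Fermat: 6^{6} ≡ 1 (mod 7). 26 = 4×6 + 2. So 6^{26} ≡ 6^{2} ≡ 1 (mod 7)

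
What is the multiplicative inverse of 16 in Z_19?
Since 19 is prime, by Fermat 16^(-1) ≡ 16^{17} ≡ 6 mod 19. Verify: 16 × 6 = 96 ≡ 1 mod 19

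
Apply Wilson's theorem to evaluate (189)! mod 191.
(190)! = (189)! × (190) ≡ -1 (mod 191). So (189)! ≡ -1 × (190)^(-1) ≡ (-1)×(-1) = 1 (mod 191)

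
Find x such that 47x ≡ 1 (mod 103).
Since 103 is prime, by Fermat 47^(-1) ≡ 47^{101} ≡ 57 (mod 103). Verify: 47 × 57 = 2679 ≡ 1 (mod 103)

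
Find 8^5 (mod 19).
By repeated squaring (mod 19): 8^{1}≡8, 8^{2}≡7, 8^{4}≡11. Then 8^{5} = 8^{4+1} ≡ 11 × 8 ≡ 12 (mod 19)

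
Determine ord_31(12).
Powers of 12 mod 31: 12^1≡12, 12^2≡20, 12^3≡23, 12^4≡28, 12^5≡26, 12^6≡2, 12^7≡24, 12^8≡9, 12^9≡15, 12^10≡25, 12^11≡21, 12^12≡4, 12^13≡17, 12^14≡18, 12^15≡30, 12^16≡19, 12^17≡11, 12^18≡8, 12^19≡3, 12^20≡5, 12^21≡29, 12^22≡7, 12^23≡22, 12^24≡16, 12^25≡6, 12^26≡10, 12^27≡27, 12^28≡14, 12^29≡13, 12^30≡1. So the order of 12 is 30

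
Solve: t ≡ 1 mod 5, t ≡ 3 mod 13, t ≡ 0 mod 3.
M = 5 × 13 × 3 = 195. M₁ = 39, y₁ ≡ 4 mod 5. M₂ = 15, y₂ ≡ 7 mod 13. M₃ = 65, y₃ ≡ 2 mod 3. t = 1×39×4 + 3×15×7 + 0×65×2 ≡ 81 mod 195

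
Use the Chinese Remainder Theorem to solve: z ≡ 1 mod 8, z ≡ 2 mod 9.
M = 8 × 9 = 72. M₁ = 9, y₁ ≡ 1 mod 8. M₂ = 8, y₂ ≡ 8 mod 9. z = 1×9×1 + 2×8×8 ≡ 65 mod 72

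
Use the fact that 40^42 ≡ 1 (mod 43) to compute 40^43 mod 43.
By Fermat: 40^{42} ≡ 1 (mod 43). So 40^{43} = 40^{42} · 40^{1} ≡ 40^{1} ≡ 40 (mod 43)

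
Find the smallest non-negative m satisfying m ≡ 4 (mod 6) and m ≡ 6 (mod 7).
M = 6 × 7 = 42. M₁ = 7, y₁ ≡ 1 (mod 6). M₂ = 6, y₂ ≡ 6 (mod 7). m = 4×7×1 + 6×6×6 ≡ 34 (mod 42)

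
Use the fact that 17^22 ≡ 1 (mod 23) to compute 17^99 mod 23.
By Fermat: 17^{22} ≡ 1 (mod 23). 99 = 4×22 + 11. So 17^{99} ≡ 17^{11} ≡ 22 (mod 23)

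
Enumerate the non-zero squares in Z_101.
Quadratic residues modulo 101: {1, 4, 5, 6, 9, 13, 14, 16, 17, 19, 20, 21, 22, 23, 24, 25, 30, 31, 33, 36, 37, 43, 45, 47, 49, 52, 54, 56, 58, 64, 65, 68, 70, 71, 76, 77, 78, 79, 80, 81, 82, 84, 85, 87, 88, 92, 95, 96, 97, 100}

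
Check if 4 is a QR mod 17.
By Euler's criterion: 4^{8} ≡ 1 (mod 17). Since this equals 1, 4 is a QR.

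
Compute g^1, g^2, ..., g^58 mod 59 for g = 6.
6^1, 6^2, ..., 6^{58} mod 59: [6, 36, 39, 57, 47, 46, 40, 4, 24, 26, 38, 51, 11, 7, 42, 16, 37, 45, 34, 27, 44, 28, 50, 5, 30, 3, 18, 49, 58, 53, 23, 20, 2, 12, 13, 19, 55, 35, 33, 21, 8, 48, 52, 17, 43, 22, 14, 25, 32, 15, 31, 9, 54, 29, 56, 41, 10, 1]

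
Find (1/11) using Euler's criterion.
(1/11) = 1^{5} mod 11 = 1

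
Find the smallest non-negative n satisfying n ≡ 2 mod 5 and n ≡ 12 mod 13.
M = 5 × 13 = 65. M₁ = 13, y₁ ≡ 2 mod 5. M₂ = 5, y₂ ≡ 8 mod 13. n = 2×13×2 + 12×5×8 ≡ 12 mod 65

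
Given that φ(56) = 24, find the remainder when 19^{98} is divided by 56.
By Euler: 19^{24} ≡ 1 mod 56 since gcd(19, 56) = 1. 98 = 4×24 + 2. So 19^{98} ≡ 19^{2} ≡ 25 mod 56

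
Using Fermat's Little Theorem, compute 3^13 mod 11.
By Fermat: 3^{10} ≡ 1 mod 11. So 3^{13} = 3^{10} · 3^{3} ≡ 3^{3} ≡ 5 mod 11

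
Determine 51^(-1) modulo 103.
Since 103 is prime, by Fermat 51^(-1) ≡ 51^{101} ≡ 101 mod 103. Verify: 51 × 101 = 5151 ≡ 1 mod 103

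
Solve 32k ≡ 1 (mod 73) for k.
Since 73 is prime, by Fermat 32^(-1) ≡ 32^{71} ≡ 16 (mod 73). Verify: 32 × 16 = 512 ≡ 1 (mod 73)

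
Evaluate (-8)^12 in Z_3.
Using Fermat: (-8)^{2} ≡ 1 (mod 3). 12 ≡ 0 (mod 2). So (-8)^{12} ≡ (-8)^{0} ≡ 1 (mod 3)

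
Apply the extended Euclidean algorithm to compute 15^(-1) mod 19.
Extended GCD: 15(-5) + 19(4) = 1. So 15^(-1) ≡ -5 ≡ 14 mod 19. Verify: 15 × 14 = 210 ≡ 1 mod 19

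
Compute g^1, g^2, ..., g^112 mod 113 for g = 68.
68^1, 68^2, ..., 68^{112} mod 113: [68, 104, 66, 81, 84, 62, 35, 7, 24, 50, 10, 2, 23, 95, 19, 49, 55, 11, 70, 14, 48, 100, 20, 4, 46, 77, 38, 98, 110, 22, 27, 28, 96, 87, 40, 8, 92, 41, 76, 83, 107, 44, 54, 56, 79, 61, 80, 16, 71, 82, 39, 53, 101, 88, 108, 112, 45, 9, 47, 32, 29, 51, 78, 106, 89, 63, 103, 111, 90, 18, 94, 64, 58, 102, 43, 99, 65, 13, 93, 109, 67, 36, 75, 15, 3, 91, 86, 85, 17, 26, 73, 105, 21, 72, 37, 30, 6, 69, 59, 57, 34, 52, 33, 97, 42, 31, 74, 60, 12, 25, 5, 1]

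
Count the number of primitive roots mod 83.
A prime p has φ(p-1) primitive roots; here φ(82) = 40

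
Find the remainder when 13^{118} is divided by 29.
By Fermat: 13^{28} ≡ 1 (mod 29). 118 = 4×28 + 6. So 13^{118} ≡ 13^{6} ≡ 20 (mod 29)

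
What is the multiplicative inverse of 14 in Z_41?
Since 41 is prime, by Fermat 14^(-1) ≡ 14^{39} ≡ 3 mod 41. Verify: 14 × 3 = 42 ≡ 1 mod 41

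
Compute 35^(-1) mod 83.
Since 83 is prime, by Fermat 35^(-1) ≡ 35^{81} ≡ 19 mod 83. Verify: 35 × 19 = 665 ≡ 1 mod 83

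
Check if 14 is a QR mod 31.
By Euler's criterion: 14^{15} ≡ 1 (mod 31). Since this equals 1, 14 is a QR.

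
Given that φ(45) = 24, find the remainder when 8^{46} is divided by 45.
By Euler: 8^{24} ≡ 1 (mod 45) since gcd(8, 45) = 1. 46 = 1×24 + 22. So 8^{46} ≡ 8^{22} ≡ 19 (mod 45)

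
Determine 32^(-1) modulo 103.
Since 103 is prime, by Fermat 32^(-1) ≡ 32^{101} ≡ 29 mod 103. Verify: 32 × 29 = 928 ≡ 1 mod 103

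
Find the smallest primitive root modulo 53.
g = 2. Powers: [2, 4, 8, 16, 32, 11, 22, 44, 35, ...] generates all 52 non-zero residues.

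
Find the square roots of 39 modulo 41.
The square roots of 39 mod 41 are 11 and 30. Verify: 11² = 121 ≡ 39 mod 41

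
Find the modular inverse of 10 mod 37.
Since 37 is prime, by Fermat 10^(-1) ≡ 10^{35} ≡ 26 mod 37. Verify: 10 × 26 = 260 ≡ 1 mod 37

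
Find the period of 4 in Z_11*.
Powers of 4 mod 11: 4^1≡4, 4^2≡5, 4^3≡9, 4^4≡3, 4^5≡1. Order = 5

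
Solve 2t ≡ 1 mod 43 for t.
Since 43 is prime, by Fermat 2^(-1) ≡ 2^{41} ≡ 22 mod 43. Verify: 2 × 22 = 44 ≡ 1 mod 43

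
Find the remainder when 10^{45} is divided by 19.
By Fermat: 10^{18} ≡ 1 (mod 19). 45 = 2×18 + 9. So 10^{45} ≡ 10^{9} ≡ 18 (mod 19)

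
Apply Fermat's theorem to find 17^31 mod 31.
By Fermat: 17^{30} ≡ 1 mod 31. So 17^{31} = 17^{30} · 17^{1} ≡ 17^{1} ≡ 17 mod 31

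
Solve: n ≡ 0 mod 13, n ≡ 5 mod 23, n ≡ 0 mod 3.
M = 13 × 23 × 3 = 897. M₁ = 69, y₁ ≡ 10 mod 13. M₂ = 39, y₂ ≡ 13 mod 23. M₃ = 299, y₃ ≡ 2 mod 3. n = 0×69×10 + 5×39×13 + 0×299×2 ≡ 741 mod 897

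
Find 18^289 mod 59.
Using Fermat: 18^{58} ≡ 1 mod 59. 289 ≡ 57 mod 58. So 18^{289} ≡ 18^{57} ≡ 23 mod 59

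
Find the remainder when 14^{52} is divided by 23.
By Fermat: 14^{22} ≡ 1 (mod 23). 52 = 2×22 + 8. So 14^{52} ≡ 14^{8} ≡ 13 (mod 23)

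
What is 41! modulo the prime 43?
(42)! = (41)! × (42) ≡ -1 mod 43. So (41)! ≡ -1 × (42)^(-1) ≡ (-1)×(-1) = 1 mod 43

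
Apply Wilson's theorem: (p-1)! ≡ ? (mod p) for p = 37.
By Wilson's theorem, (36)! ≡ -1 ≡ 36 mod 37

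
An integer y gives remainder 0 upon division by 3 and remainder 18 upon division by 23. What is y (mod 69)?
M = 3 × 23 = 69. M₁ = 23, y₁ ≡ 2 (mod 3). M₂ = 3, y₂ ≡ 8 (mod 23). y = 0×23×2 + 18×3×8 ≡ 18 (mod 69)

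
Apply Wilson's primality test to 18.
(17)! mod 18 = 0. Since 0 ≢ -1 mod 18, 18 is not prime.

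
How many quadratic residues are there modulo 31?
Exactly half the non-zero residues mod a prime are QRs: (31-1)/2 = 15.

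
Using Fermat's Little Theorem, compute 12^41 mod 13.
By Fermat: 12^{12} ≡ 1 mod 13. 41 = 3×12 + 5. So 12^{41} ≡ 12^{5} ≡ 12 mod 13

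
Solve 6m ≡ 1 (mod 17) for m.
Since 17 is prime, by Fermat 6^(-1) ≡ 6^{15} ≡ 3 (mod 17). Verify: 6 × 3 = 18 ≡ 1 (mod 17)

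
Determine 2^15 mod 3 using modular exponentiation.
Using Fermat: 2^{2} ≡ 1 (mod 3). 15 ≡ 1 (mod 2). So 2^{15} ≡ 2^{1} ≡ 2 (mod 3)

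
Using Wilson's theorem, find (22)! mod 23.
By Wilson's theorem, (22)! ≡ -1 ≡ 22 mod 23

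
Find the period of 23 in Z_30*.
Powers of 23 mod 30: 23^1≡23, 23^2≡19, 23^3≡17, 23^4≡1. ord_30(23) = 4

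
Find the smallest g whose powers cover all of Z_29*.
g = 2. For each prime q|28: 2^{14}≡28, 2^{4}≡16, none ≡ 1, so ord_29(2) = 28 and 2 is a primitive root.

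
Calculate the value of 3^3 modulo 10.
3^{3} = 27 ≡ 7 (mod 10)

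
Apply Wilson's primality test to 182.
(181)! mod 182 = 0. Since 0 ≢ -1 (mod 182), 182 is not prime.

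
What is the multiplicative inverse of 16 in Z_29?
Since 29 is prime, by Fermat 16^(-1) ≡ 16^{27} ≡ 20 (mod 29). Verify: 16 × 20 = 320 ≡ 1 (mod 29)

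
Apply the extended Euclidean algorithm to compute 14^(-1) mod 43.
Extended GCD: 14(-3) + 43(1) = 1. So 14^(-1) ≡ -3 ≡ 40 (mod 43). Verify: 14 × 40 = 560 ≡ 1 (mod 43)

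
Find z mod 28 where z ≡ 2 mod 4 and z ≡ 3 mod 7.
M = 4 × 7 = 28. M₁ = 7, y₁ ≡ 3 mod 4. M₂ = 4, y₂ ≡ 2 mod 7. z = 2×7×3 + 3×4×2 ≡ 10 mod 28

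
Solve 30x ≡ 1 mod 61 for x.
Since 61 is prime, by Fermat 30^(-1) ≡ 30^{59} ≡ 59 mod 61. Verify: 30 × 59 = 1770 ≡ 1 mod 61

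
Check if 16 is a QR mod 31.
By Euler's criterion: 16^{15} ≡ 1 mod 31. Since this equals 1, 16 is a QR.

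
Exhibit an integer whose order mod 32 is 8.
21 has order 8 mod 32 since 21^{8} ≡ 1 (mod 32) and no smaller power works.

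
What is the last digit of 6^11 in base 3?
By repeated squaring mod 3: 6^{1}≡0, 6^{2}≡0, 6^{4}≡0, 6^{8}≡0. Then 6^{11} = 6^{8+2+1} ≡ 0 × 0 × 0 ≡ 0 mod 3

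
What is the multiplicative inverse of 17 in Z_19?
Since 19 is prime, by Fermat 17^(-1) ≡ 17^{17} ≡ 9 (mod 19). Verify: 17 × 9 = 153 ≡ 1 (mod 19)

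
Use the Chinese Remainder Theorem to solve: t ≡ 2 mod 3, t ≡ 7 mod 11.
M = 3 × 11 = 33. M₁ = 11, y₁ ≡ 2 mod 3. M₂ = 3, y₂ ≡ 4 mod 11. t = 2×11×2 + 7×3×4 ≡ 29 mod 33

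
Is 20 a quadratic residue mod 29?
By Euler's criterion: 20^{14} ≡ 1 (mod 29). Since this equals 1, 20 is a QR.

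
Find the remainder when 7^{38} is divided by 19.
By Fermat: 7^{18} ≡ 1 mod 19. 38 = 2×18 + 2. So 7^{38} ≡ 7^{2} ≡ 11 mod 19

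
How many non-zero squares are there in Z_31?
For prime 31, there are (p-1)/2 = (31-1)/2 = 15 quadratic residues (excluding 0).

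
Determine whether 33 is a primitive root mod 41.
33^{20} ≡ 1 mod 41 and 20 < 40, so ord_41(33) = 20 ≠ 40 and 33 is not a primitive root.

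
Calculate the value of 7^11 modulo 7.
By repeated squaring (mod 7): 7^{1}≡0, 7^{2}≡0, 7^{4}≡0, 7^{8}≡0. Then 7^{11} = 7^{8+2+1} ≡ 0 × 0 × 0 ≡ 0 (mod 7)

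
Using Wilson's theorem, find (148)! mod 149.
By Wilson's theorem, (148)! ≡ -1 ≡ 148 (mod 149)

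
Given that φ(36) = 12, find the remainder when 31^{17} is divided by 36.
By Euler: 31^{12} ≡ 1 mod 36 since gcd(31, 36) = 1. 17 = 1×12 + 5. So 31^{17} ≡ 31^{5} ≡ 7 mod 36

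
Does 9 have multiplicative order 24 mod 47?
Powers of 9 mod 47: 9^1≡9, 9^2≡34, 9^3≡24, 9^4≡28, 9^5≡17, 9^6≡12, 9^7≡14, 9^8≡32, 9^9≡6, 9^10≡7, 9^11≡16, 9^12≡3, 9^13≡27, 9^14≡8, 9^15≡25, 9^16≡37, 9^17≡4, 9^18≡36, 9^19≡42, 9^20≡2, 9^21≡18, 9^22≡21, 9^23≡1. Already 9^23≡1, so the order is 23 < 24. No, the actual order is 23.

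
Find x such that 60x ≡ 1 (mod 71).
Since 71 is prime, by Fermat 60^(-1) ≡ 60^{69} ≡ 58 (mod 71). Verify: 60 × 58 = 3480 ≡ 1 (mod 71)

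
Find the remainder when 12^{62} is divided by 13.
By Fermat: 12^{12} ≡ 1 (mod 13). 62 = 5×12 + 2. So 12^{62} ≡ 12^{2} ≡ 1 (mod 13)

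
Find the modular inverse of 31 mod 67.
Since 67 is prime, by Fermat 31^(-1) ≡ 31^{65} ≡ 13 mod 67. Verify: 31 × 13 = 403 ≡ 1 mod 67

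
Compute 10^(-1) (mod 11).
Since 11 is prime, by Fermat 10^(-1) ≡ 10^{9} ≡ 10 (mod 11). Verify: 10 × 10 = 100 ≡ 1 (mod 11)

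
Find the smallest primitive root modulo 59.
g = 2. Powers: [2, 4, 8, 16, 32, 5, 10, 20, 40, 21, ...] generates all 58 non-zero residues.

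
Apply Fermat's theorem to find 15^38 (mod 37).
By Fermat: 15^{36} ≡ 1 (mod 37). So 15^{38} = 15^{36} · 15^{2} ≡ 15^{2} ≡ 3 (mod 37)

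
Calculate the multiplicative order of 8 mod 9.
Powers of 8 mod 9: 8^1≡8, 8^2≡1. So the order of 8 is 2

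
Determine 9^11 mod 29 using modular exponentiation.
By repeated squaring (mod 29): 9^{1}≡9, 9^{2}≡23, 9^{4}≡7, 9^{8}≡20. Then 9^{11} = 9^{8+2+1} ≡ 20 × 23 × 9 ≡ 22 (mod 29)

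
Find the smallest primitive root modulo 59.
g = 2. For each prime q|58: 2^{29}≡58, 2^{2}≡4, none ≡ 1, so ord_59(2) = 58 and 2 is a primitive root.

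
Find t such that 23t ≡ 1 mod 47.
Since 47 is prime, by Fermat 23^(-1) ≡ 23^{45} ≡ 45 mod 47. Verify: 23 × 45 = 1035 ≡ 1 mod 47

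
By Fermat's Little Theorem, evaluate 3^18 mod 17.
By Fermat: 3^{16} ≡ 1 (mod 17). So 3^{18} = 3^{16} · 3^{2} ≡ 3^{2} ≡ 9 (mod 17)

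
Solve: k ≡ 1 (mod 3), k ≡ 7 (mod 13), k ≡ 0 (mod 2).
M = 3 × 13 × 2 = 78. M₁ = 26, y₁ ≡ 2 (mod 3). M₂ = 6, y₂ ≡ 11 (mod 13). M₃ = 39, y₃ ≡ 1 (mod 2). k = 1×26×2 + 7×6×11 + 0×39×1 ≡ 46 (mod 78)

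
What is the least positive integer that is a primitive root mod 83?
g = 2. For each prime q|82: 2^{41}≡82, 2^{2}≡4, none ≡ 1, so ord_83(2) = 82 and 2 is a primitive root.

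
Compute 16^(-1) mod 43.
Since 43 is prime, by Fermat 16^(-1) ≡ 16^{41} ≡ 35 mod 43. Verify: 16 × 35 = 560 ≡ 1 mod 43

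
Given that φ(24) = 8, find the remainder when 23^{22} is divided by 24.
By Euler: 23^{8} ≡ 1 (mod 24) since gcd(23, 24) = 1. 22 = 2×8 + 6. So 23^{22} ≡ 23^{6} ≡ 1 (mod 24)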